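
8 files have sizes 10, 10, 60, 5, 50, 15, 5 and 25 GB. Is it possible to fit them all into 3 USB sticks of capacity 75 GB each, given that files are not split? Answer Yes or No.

Yes

A valid assignment using 3 USB sticks:
  USB stick 1: 60 + 15 = 75
  USB stick 2: 50 + 25 = 75
  USB stick 3: 10 + 10 + 5 + 5 = 30
Every load is within 75 GB, so 3 USB sticks suffice.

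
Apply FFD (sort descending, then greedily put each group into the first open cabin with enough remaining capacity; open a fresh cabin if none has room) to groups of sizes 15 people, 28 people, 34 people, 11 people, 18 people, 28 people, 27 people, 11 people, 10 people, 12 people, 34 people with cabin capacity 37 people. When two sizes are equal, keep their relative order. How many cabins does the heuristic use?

Sorted descending: 34, 34, 28, 28, 27, 18, 15, 12, 11, 11, 10.
  34 → cabin 1 (new)  [load 34/37]
  34 → cabin 2 (new)  [load 34/37]
  28 → cabin 3 (new)  [load 28/37]
  28 → cabin 4 (new)  [load 28/37]
  27 → cabin 5 (new)  [load 27/37]
  18 → cabin 6 (new)  [load 18/37]
  15 → cabin 6  [load 33/37]
  12 → cabin 7 (new)  [load 12/37]
  11 → cabin 7  [load 23/37]
  11 → cabin 7  [load 34/37]
  10 → cabin 5  [load 37/37]
7 cabins opened.

7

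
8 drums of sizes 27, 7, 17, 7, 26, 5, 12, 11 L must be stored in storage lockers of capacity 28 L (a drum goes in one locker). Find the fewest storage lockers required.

Total = 27 + 26 + 17 + 12 + 11 + 7 + 7 + 5 = 112 L.
Lower bound: ⌈112/28⌉ = 4 storage lockers.
A packing using 5 storage lockers:
  locker 1: 27 = 27
  locker 2: 26 = 26
  locker 3: 17 + 11 = 28
  locker 4: 12 + 7 + 7 = 26
  locker 5: 5 = 5
No arrangement into 4 storage lockers stays within capacity, so 5 is optimal.

5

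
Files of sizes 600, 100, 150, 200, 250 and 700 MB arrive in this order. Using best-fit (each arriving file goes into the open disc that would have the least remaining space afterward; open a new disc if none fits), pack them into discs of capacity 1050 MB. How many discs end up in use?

2

  600 → disc 1 (new)  [load 600/1050]
  100 → disc 1  [load 700/1050]
  150 → disc 1  [load 850/1050]
  200 → disc 1  [load 1050/1050]
  250 → disc 2 (new)  [load 250/1050]
  700 → disc 2  [load 950/1050]
2 discs opened.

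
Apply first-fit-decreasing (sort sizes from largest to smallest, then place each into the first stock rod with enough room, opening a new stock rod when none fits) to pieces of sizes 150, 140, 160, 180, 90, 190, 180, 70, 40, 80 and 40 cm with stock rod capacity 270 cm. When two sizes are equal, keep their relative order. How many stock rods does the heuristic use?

Sorted descending: 190, 180, 180, 160, 150, 140, 90, 80, 70, 40, 40.
  190 → stock rod 1 (new)  [load 190/270]
  180 → stock rod 2 (new)  [load 180/270]
  180 → stock rod 3 (new)  [load 180/270]
  160 → stock rod 4 (new)  [load 160/270]
  150 → stock rod 5 (new)  [load 150/270]
  140 → stock rod 6 (new)  [load 140/270]
  90 → stock rod 2  [load 270/270]
  80 → stock rod 1  [load 270/270]
  70 → stock rod 3  [load 250/270]
  40 → stock rod 4  [load 200/270]
  40 → stock rod 4  [load 240/270]
6 stock rods opened.

6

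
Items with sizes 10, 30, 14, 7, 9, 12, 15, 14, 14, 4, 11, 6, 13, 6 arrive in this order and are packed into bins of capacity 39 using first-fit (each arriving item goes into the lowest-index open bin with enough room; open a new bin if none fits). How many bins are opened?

  10 → bin 1 (new)  [load 10/39]
  30 → bin 2 (new)  [load 30/39]
  14 → bin 1  [load 24/39]
  7 → bin 1  [load 31/39]
  9 → bin 2  [load 39/39]
  12 → bin 3 (new)  [load 12/39]
  15 → bin 3  [load 27/39]
  14 → bin 4 (new)  [load 14/39]
  14 → bin 4  [load 28/39]
  4 → bin 1  [load 35/39]
  11 → bin 3  [load 38/39]
  6 → bin 4  [load 34/39]
  13 → bin 5 (new)  [load 13/39]
  6 → bin 5  [load 19/39]
5 bins opened.

5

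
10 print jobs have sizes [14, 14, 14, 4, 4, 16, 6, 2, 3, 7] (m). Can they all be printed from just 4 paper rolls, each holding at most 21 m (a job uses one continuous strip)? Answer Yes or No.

Total = 84 m; ⌈84/21⌉ = 4.
The bound of 4 does not rule out 4, but exhaustive search shows no assignment into 4 paper rolls of capacity 21 m exists — the minimum is 5.

No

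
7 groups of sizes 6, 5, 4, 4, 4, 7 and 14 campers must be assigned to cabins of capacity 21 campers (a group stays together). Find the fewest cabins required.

Total = 14 + 7 + 6 + 5 + 4 + 4 + 4 = 44 campers.
Lower bound: ⌈44/21⌉ = 3 cabins.
A packing using 3 cabins:
  cabin 1: 14 + 7 = 21
  cabin 2: 6 + 5 + 4 + 4 = 19
  cabin 3: 4 = 4
This matches the lower bound, so 3 is optimal.

3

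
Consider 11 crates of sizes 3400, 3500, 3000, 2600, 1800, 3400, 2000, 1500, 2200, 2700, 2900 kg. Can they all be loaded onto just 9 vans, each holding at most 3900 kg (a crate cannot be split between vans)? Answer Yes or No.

A valid assignment using 9 vans:
  van 1: 3500 = 3500
  van 2: 3400 = 3400
  van 3: 3400 = 3400
  van 4: 3000 = 3000
  van 5: 2900 = 2900
  van 6: 2700 = 2700
  van 7: 2600 = 2600
  van 8: 2200 + 1500 = 3700
  van 9: 2000 + 1800 = 3800
Every load is within 3900 kg, so 9 vans suffice.

Yes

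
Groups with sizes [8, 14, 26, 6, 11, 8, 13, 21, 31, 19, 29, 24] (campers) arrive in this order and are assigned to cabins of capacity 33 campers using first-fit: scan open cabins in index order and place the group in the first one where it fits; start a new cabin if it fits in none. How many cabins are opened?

  8 → cabin 1 (new)  [load 8/33]
  14 → cabin 1  [load 22/33]
  26 → cabin 2 (new)  [load 26/33]
  6 → cabin 1  [load 28/33]
  11 → cabin 3 (new)  [load 11/33]
  8 → cabin 3  [load 19/33]
  13 → cabin 3  [load 32/33]
  21 → cabin 4 (new)  [load 21/33]
  31 → cabin 5 (new)  [load 31/33]
  19 → cabin 6 (new)  [load 19/33]
  29 → cabin 7 (new)  [load 29/33]
  24 → cabin 8 (new)  [load 24/33]
8 cabins opened.

8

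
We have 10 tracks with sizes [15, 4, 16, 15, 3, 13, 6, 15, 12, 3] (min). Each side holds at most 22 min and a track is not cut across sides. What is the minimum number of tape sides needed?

Total = 16 + 15 + 15 + 15 + 13 + 12 + 6 + 4 + 3 + 3 = 102 min.
Lower bound: ⌈102/22⌉ = 5 tape sides.
Also, 6 tracks each exceed 11 min, and no two of those can share a side, so at least 6 tape sides are needed.
A packing using 6 tape sides:
  side 1: 16 + 6 = 22
  side 2: 15 + 4 + 3 = 22
  side 3: 15 + 3 = 18
  side 4: 15 = 15
  side 5: 13 = 13
  side 6: 12 = 12
This matches the lower bound, so 6 is optimal.

6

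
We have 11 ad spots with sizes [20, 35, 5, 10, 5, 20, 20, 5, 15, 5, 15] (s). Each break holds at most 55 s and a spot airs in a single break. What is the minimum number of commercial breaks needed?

Total = 35 + 20 + 20 + 20 + 15 + 15 + 10 + 5 + 5 + 5 + 5 = 155 s.
Lower bound: ⌈155/55⌉ = 3 commercial breaks.
A packing using 3 commercial breaks:
  break 1: 35 + 20 = 55
  break 2: 20 + 20 + 15 = 55
  break 3: 15 + 10 + 5 + 5 + 5 + 5 = 45
This matches the lower bound, so 3 is optimal.

3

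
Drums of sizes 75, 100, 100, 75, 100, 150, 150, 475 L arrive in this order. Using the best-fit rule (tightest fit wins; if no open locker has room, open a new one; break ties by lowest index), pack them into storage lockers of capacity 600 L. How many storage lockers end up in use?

3

  75 → locker 1 (new)  [load 75/600]
  100 → locker 1  [load 175/600]
  100 → locker 1  [load 275/600]
  75 → locker 1  [load 350/600]
  100 → locker 1  [load 450/600]
  150 → locker 1  [load 600/600]
  150 → locker 2 (new)  [load 150/600]
  475 → locker 3 (new)  [load 475/600]
3 storage lockers opened.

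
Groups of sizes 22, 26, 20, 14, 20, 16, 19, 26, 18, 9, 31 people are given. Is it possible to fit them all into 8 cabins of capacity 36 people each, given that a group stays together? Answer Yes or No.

Yes

A valid assignment using 8 cabins:
  cabin 1: 31 = 31
  cabin 2: 26 + 9 = 35
  cabin 3: 26 = 26
  cabin 4: 22 + 14 = 36
  cabin 5: 20 + 16 = 36
  cabin 6: 20 = 20
  cabin 7: 19 = 19
  cabin 8: 18 = 18
Every load is within 36 people, so 8 cabins suffice.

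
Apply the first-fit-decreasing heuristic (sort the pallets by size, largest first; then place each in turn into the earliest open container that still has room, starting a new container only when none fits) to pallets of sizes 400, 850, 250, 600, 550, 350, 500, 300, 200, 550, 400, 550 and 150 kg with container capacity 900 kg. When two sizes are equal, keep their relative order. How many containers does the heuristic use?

Sorted descending: 850, 600, 550, 550, 550, 500, 400, 400, 350, 300, 250, 200, 150.
  850 → container 1 (new)  [load 850/900]
  600 → container 2 (new)  [load 600/900]
  550 → container 3 (new)  [load 550/900]
  550 → container 4 (new)  [load 550/900]
  550 → container 5 (new)  [load 550/900]
  500 → container 6 (new)  [load 500/900]
  400 → container 6  [load 900/900]
  400 → container 7 (new)  [load 400/900]
  350 → container 3  [load 900/900]
  300 → container 2  [load 900/900]
  250 → container 4  [load 800/900]
  200 → container 5  [load 750/900]
  150 → container 5  [load 900/900]
7 containers opened.

7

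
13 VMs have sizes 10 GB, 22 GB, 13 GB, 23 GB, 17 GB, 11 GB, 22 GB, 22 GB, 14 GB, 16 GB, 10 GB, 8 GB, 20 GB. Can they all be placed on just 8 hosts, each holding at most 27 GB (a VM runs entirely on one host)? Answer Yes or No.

No

Total = 208 GB; ⌈208/27⌉ = 8.
The bound of 8 does not rule out 8, but exhaustive search shows no assignment into 8 hosts of capacity 27 GB exists — the minimum is 9.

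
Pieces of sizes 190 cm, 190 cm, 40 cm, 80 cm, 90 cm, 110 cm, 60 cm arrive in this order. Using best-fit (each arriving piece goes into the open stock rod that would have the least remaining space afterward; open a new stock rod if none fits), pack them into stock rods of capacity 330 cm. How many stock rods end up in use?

3

  190 → stock rod 1 (new)  [load 190/330]
  190 → stock rod 2 (new)  [load 190/330]
  40 → stock rod 1  [load 230/330]
  80 → stock rod 1  [load 310/330]
  90 → stock rod 2  [load 280/330]
  110 → stock rod 3 (new)  [load 110/330]
  60 → stock rod 3  [load 170/330]
3 stock rods opened.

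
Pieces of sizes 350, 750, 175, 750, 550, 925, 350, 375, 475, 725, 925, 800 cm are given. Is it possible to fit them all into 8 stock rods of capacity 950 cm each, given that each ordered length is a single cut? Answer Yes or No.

Total = 7150 cm; ⌈7150/950⌉ = 8.
The bound of 8 does not rule out 8, but exhaustive search shows no assignment into 8 stock rods of capacity 950 cm exists — the minimum is 9.

No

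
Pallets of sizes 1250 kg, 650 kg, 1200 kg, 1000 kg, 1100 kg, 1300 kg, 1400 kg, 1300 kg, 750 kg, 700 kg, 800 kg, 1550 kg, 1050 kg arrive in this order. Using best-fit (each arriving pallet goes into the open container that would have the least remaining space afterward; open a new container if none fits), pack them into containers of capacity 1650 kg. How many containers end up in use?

  1250 → container 1 (new)  [load 1250/1650]
  650 → container 2 (new)  [load 650/1650]
  1200 → container 3 (new)  [load 1200/1650]
  1000 → container 2  [load 1650/1650]
  1100 → container 4 (new)  [load 1100/1650]
  1300 → container 5 (new)  [load 1300/1650]
  1400 → container 6 (new)  [load 1400/1650]
  1300 → container 7 (new)  [load 1300/1650]
  750 → container 8 (new)  [load 750/1650]
  700 → container 8  [load 1450/1650]
  800 → container 9 (new)  [load 800/1650]
  1550 → container 10 (new)  [load 1550/1650]
  1050 → container 11 (new)  [load 1050/1650]
11 containers opened.

11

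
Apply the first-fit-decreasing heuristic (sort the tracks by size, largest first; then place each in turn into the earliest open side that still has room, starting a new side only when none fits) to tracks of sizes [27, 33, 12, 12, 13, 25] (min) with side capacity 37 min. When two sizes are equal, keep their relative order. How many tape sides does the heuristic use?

Sorted descending: 33, 27, 25, 13, 12, 12.
  33 → side 1 (new)  [load 33/37]
  27 → side 2 (new)  [load 27/37]
  25 → side 3 (new)  [load 25/37]
  13 → side 4 (new)  [load 13/37]
  12 → side 3  [load 37/37]
  12 → side 4  [load 25/37]
4 tape sides opened.

4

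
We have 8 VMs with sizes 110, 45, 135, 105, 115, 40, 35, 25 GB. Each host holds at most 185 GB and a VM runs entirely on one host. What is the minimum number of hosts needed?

Total = 135 + 115 + 110 + 105 + 45 + 40 + 35 + 25 = 610 GB.
Lower bound: ⌈610/185⌉ = 4 hosts.
A packing using 4 hosts:
  host 1: 135 + 45 = 180
  host 2: 115 + 40 + 25 = 180
  host 3: 110 + 35 = 145
  host 4: 105 = 105
This matches the lower bound, so 4 is optimal.

4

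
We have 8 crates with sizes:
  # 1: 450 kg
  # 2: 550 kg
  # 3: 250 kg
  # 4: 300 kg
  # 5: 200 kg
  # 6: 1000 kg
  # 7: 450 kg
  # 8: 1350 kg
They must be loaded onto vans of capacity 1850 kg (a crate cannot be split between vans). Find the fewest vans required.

Total = 1350 + 1000 + 550 + 450 + 450 + 300 + 250 + 200 = 4550 kg.
Lower bound: ⌈4550/1850⌉ = 3 vans.
A packing using 3 vans:
  van 1: 1350 + 450 = 1800
  van 2: 1000 + 550 + 300 = 1850
  van 3: 450 + 250 + 200 = 900
This matches the lower bound, so 3 is optimal.

3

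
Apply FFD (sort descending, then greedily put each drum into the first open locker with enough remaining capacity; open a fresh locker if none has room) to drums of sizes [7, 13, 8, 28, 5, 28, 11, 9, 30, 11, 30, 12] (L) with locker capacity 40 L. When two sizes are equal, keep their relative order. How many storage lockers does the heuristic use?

Sorted descending: 30, 30, 28, 28, 13, 12, 11, 11, 9, 8, 7, 5.
  30 → locker 1 (new)  [load 30/40]
  30 → locker 2 (new)  [load 30/40]
  28 → locker 3 (new)  [load 28/40]
  28 → locker 4 (new)  [load 28/40]
  13 → locker 5 (new)  [load 13/40]
  12 → locker 3  [load 40/40]
  11 → locker 4  [load 39/40]
  11 → locker 5  [load 24/40]
  9 → locker 1  [load 39/40]
  8 → locker 2  [load 38/40]
  7 → locker 5  [load 31/40]
  5 → locker 5  [load 36/40]
5 storage lockers opened.

5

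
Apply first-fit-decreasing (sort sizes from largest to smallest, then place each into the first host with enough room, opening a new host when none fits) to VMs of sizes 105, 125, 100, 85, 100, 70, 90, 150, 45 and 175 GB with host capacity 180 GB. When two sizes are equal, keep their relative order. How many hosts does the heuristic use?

7

Sorted descending: 175, 150, 125, 105, 100, 100, 90, 85, 70, 45.
  175 → host 1 (new)  [load 175/180]
  150 → host 2 (new)  [load 150/180]
  125 → host 3 (new)  [load 125/180]
  105 → host 4 (new)  [load 105/180]
  100 → host 5 (new)  [load 100/180]
  100 → host 6 (new)  [load 100/180]
  90 → host 7 (new)  [load 90/180]
  85 → host 7  [load 175/180]
  70 → host 4  [load 175/180]
  45 → host 3  [load 170/180]
7 hosts opened.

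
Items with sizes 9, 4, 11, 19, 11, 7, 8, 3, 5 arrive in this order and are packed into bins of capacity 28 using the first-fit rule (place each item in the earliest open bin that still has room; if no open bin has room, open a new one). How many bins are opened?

3

  9 → bin 1 (new)  [load 9/28]
  4 → bin 1  [load 13/28]
  11 → bin 1  [load 24/28]
  19 → bin 2 (new)  [load 19/28]
  11 → bin 3 (new)  [load 11/28]
  7 → bin 2  [load 26/28]
  8 → bin 3  [load 19/28]
  3 → bin 1  [load 27/28]
  5 → bin 3  [load 24/28]
3 bins opened.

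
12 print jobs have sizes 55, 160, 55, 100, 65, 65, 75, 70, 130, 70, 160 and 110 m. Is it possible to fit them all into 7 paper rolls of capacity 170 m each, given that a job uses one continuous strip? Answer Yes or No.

No

Total = 1115 m; ⌈1115/170⌉ = 7.
The bound of 7 does not rule out 7, but exhaustive search shows no assignment into 7 paper rolls of capacity 170 m exists — the minimum is 8.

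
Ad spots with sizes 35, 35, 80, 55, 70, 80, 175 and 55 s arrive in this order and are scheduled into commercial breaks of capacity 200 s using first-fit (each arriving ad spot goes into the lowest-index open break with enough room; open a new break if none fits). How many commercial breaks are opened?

  35 → break 1 (new)  [load 35/200]
  35 → break 1  [load 70/200]
  80 → break 1  [load 150/200]
  55 → break 2 (new)  [load 55/200]
  70 → break 2  [load 125/200]
  80 → break 3 (new)  [load 80/200]
  175 → break 4 (new)  [load 175/200]
  55 → break 2  [load 180/200]
4 commercial breaks opened.

4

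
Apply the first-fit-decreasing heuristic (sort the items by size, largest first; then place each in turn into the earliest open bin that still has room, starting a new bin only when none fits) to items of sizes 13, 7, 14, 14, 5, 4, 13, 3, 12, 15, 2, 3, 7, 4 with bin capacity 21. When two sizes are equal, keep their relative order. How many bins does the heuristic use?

Sorted descending: 15, 14, 14, 13, 13, 12, 7, 7, 5, 4, 4, 3, 3, 2.
  15 → bin 1 (new)  [load 15/21]
  14 → bin 2 (new)  [load 14/21]
  14 → bin 3 (new)  [load 14/21]
  13 → bin 4 (new)  [load 13/21]
  13 → bin 5 (new)  [load 13/21]
  12 → bin 6 (new)  [load 12/21]
  7 → bin 2  [load 21/21]
  7 → bin 3  [load 21/21]
  5 → bin 1  [load 20/21]
  4 → bin 4  [load 17/21]
  4 → bin 4  [load 21/21]
  3 → bin 5  [load 16/21]
  3 → bin 5  [load 19/21]
  2 → bin 5  [load 21/21]
6 bins opened.

6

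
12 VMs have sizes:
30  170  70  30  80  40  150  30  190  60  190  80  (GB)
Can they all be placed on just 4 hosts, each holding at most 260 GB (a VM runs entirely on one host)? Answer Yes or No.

Total = 1120 GB; ⌈1120/260⌉ = 5.
At least 5 hosts are required, but only 4 are allowed.

No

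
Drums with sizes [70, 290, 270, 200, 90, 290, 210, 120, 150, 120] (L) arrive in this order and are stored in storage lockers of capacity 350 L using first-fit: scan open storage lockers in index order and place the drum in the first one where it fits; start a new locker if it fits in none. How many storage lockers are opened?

  70 → locker 1 (new)  [load 70/350]
  290 → locker 2 (new)  [load 290/350]
  270 → locker 1  [load 340/350]
  200 → locker 3 (new)  [load 200/350]
  90 → locker 3  [load 290/350]
  290 → locker 4 (new)  [load 290/350]
  210 → locker 5 (new)  [load 210/350]
  120 → locker 5  [load 330/350]
  150 → locker 6 (new)  [load 150/350]
  120 → locker 6  [load 270/350]
6 storage lockers opened.

6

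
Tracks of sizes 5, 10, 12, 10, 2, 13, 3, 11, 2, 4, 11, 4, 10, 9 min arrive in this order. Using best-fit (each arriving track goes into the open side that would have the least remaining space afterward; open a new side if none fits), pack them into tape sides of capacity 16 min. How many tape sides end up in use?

8

  5 → side 1 (new)  [load 5/16]
  10 → side 1  [load 15/16]
  12 → side 2 (new)  [load 12/16]
  10 → side 3 (new)  [load 10/16]
  2 → side 2  [load 14/16]
  13 → side 4 (new)  [load 13/16]
  3 → side 4  [load 16/16]
  11 → side 5 (new)  [load 11/16]
  2 → side 2  [load 16/16]
  4 → side 5  [load 15/16]
  11 → side 6 (new)  [load 11/16]
  4 → side 6  [load 15/16]
  10 → side 7 (new)  [load 10/16]
  9 → side 8 (new)  [load 9/16]
8 tape sides opened.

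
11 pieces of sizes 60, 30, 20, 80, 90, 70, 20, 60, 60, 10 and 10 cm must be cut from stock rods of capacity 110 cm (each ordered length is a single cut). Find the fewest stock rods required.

6

Total = 90 + 80 + 70 + 60 + 60 + 60 + 30 + 20 + 20 + 10 + 10 = 510 cm.
Lower bound: ⌈510/110⌉ = 5 stock rods.
Also, 6 pieces each exceed 55 cm, and no two of those can share a stock rod, so at least 6 stock rods are needed.
A packing using 6 stock rods:
  stock rod 1: 90 + 20 = 110
  stock rod 2: 80 + 30 = 110
  stock rod 3: 70 + 20 + 10 + 10 = 110
  stock rod 4: 60 = 60
  stock rod 5: 60 = 60
  stock rod 6: 60 = 60
This matches the lower bound, so 6 is optimal.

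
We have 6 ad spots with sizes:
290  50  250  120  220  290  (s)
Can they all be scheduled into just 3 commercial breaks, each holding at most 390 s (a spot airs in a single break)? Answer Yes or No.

No

Total = 1220 s; ⌈1220/390⌉ = 4.
At least 4 commercial breaks are required, but only 3 are allowed.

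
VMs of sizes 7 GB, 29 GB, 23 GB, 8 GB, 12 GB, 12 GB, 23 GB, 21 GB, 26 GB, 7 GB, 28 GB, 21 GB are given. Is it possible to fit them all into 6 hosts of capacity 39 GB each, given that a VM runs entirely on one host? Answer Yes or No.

No

Total = 217 GB; ⌈217/39⌉ = 6.
7 VMs each exceed half the capacity and cannot share a host, forcing at least 7 hosts.
At least 7 hosts are required, but only 6 are allowed.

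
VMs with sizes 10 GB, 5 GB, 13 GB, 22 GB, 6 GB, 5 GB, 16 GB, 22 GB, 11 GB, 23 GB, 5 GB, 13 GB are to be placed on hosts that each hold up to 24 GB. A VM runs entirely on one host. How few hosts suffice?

7

Total = 23 + 22 + 22 + 16 + 13 + 13 + 11 + 10 + 6 + 5 + 5 + 5 = 151 GB.
Lower bound: ⌈151/24⌉ = 7 hosts.
A packing using 7 hosts:
  host 1: 23 = 23
  host 2: 22 = 22
  host 3: 22 = 22
  host 4: 16 + 6 = 22
  host 5: 13 + 11 = 24
  host 6: 13 + 10 = 23
  host 7: 5 + 5 + 5 = 15
This matches the lower bound, so 7 is optimal.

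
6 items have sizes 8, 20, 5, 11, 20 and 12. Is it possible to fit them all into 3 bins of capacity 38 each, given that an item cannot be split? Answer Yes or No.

Yes

A valid assignment using 3 bins:
  bin 1: 20 + 12 + 5 = 37
  bin 2: 20 + 11 = 31
  bin 3: 8 = 8
Every load is within 38, so 3 bins suffice.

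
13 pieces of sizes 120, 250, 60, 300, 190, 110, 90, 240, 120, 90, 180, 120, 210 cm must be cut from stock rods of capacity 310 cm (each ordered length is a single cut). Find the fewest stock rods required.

8

Total = 300 + 250 + 240 + 210 + 190 + 180 + 120 + 120 + 120 + 110 + 90 + 90 + 60 = 2080 cm.
Lower bound: ⌈2080/310⌉ = 7 stock rods.
A packing using 8 stock rods:
  stock rod 1: 300 = 300
  stock rod 2: 250 + 60 = 310
  stock rod 3: 240 = 240
  stock rod 4: 210 + 90 = 300
  stock rod 5: 190 + 120 = 310
  stock rod 6: 180 + 120 = 300
  stock rod 7: 120 + 110 = 230
  stock rod 8: 90 = 90
No arrangement into 7 stock rods stays within capacity, so 8 is optimal.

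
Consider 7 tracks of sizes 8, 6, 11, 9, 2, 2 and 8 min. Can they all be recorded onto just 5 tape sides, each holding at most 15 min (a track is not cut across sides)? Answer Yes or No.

Yes

A valid assignment using 4 tape sides:
  side 1: 11 + 2 + 2 = 15
  side 2: 9 + 6 = 15
  side 3: 8 = 8
  side 4: 8 = 8
That uses only 4 ≤ 5, so 5 tape sides are enough.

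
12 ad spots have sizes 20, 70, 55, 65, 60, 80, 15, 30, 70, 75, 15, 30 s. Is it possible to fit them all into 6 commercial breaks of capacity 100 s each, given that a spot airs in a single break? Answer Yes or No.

Total = 585 s; ⌈585/100⌉ = 6.
7 ad spots each exceed half the capacity and cannot share a break, forcing at least 7 commercial breaks.
At least 7 commercial breaks are required, but only 6 are allowed.

No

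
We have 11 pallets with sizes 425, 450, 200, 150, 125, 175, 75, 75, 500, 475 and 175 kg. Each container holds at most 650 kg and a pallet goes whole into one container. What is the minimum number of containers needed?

Total = 500 + 475 + 450 + 425 + 200 + 175 + 175 + 150 + 125 + 75 + 75 = 2825 kg.
Lower bound: ⌈2825/650⌉ = 5 containers.
A packing using 5 containers:
  container 1: 500 + 150 = 650
  container 2: 475 + 175 = 650
  container 3: 450 + 200 = 650
  container 4: 425 + 175 = 600
  container 5: 125 + 75 + 75 = 275
This matches the lower bound, so 5 is optimal.

5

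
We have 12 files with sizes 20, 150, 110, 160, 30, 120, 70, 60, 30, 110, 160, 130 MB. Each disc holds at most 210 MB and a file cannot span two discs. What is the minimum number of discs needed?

Total = 160 + 160 + 150 + 130 + 120 + 110 + 110 + 70 + 60 + 30 + 30 + 20 = 1150 MB.
Lower bound: ⌈1150/210⌉ = 6 discs.
Also, 7 files each exceed 105 MB, and no two of those can share a disc, so at least 7 discs are needed.
A packing using 7 discs:
  disc 1: 160 + 30 + 20 = 210
  disc 2: 160 + 30 = 190
  disc 3: 150 + 60 = 210
  disc 4: 130 + 70 = 200
  disc 5: 120 = 120
  disc 6: 110 = 110
  disc 7: 110 = 110
This matches the lower bound, so 7 is optimal.

7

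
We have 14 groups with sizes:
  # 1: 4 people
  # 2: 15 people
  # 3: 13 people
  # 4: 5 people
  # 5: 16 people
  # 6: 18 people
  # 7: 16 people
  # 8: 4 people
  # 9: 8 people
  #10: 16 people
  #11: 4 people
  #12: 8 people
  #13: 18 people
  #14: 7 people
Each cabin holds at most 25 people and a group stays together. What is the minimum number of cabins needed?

7

Total = 18 + 18 + 16 + 16 + 16 + 15 + 13 + 8 + 8 + 7 + 5 + 4 + 4 + 4 = 152 people.
Lower bound: ⌈152/25⌉ = 7 cabins.
A packing using 7 cabins:
  cabin 1: 18 + 7 = 25
  cabin 2: 18 + 5 = 23
  cabin 3: 16 + 8 = 24
  cabin 4: 16 + 8 = 24
  cabin 5: 16 + 4 + 4 = 24
  cabin 6: 15 + 4 = 19
  cabin 7: 13 = 13
This matches the lower bound, so 7 is optimal.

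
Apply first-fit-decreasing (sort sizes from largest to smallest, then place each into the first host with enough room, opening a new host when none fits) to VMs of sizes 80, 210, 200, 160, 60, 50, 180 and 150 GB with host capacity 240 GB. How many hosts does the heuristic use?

5

Sorted descending: 210, 200, 180, 160, 150, 80, 60, 50.
  210 → host 1 (new)  [load 210/240]
  200 → host 2 (new)  [load 200/240]
  180 → host 3 (new)  [load 180/240]
  160 → host 4 (new)  [load 160/240]
  150 → host 5 (new)  [load 150/240]
  80 → host 4  [load 240/240]
  60 → host 3  [load 240/240]
  50 → host 5  [load 200/240]
5 hosts opened.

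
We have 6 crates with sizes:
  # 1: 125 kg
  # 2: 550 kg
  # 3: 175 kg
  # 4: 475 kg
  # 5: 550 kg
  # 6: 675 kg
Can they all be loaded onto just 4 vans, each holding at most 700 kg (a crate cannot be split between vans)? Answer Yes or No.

Yes

A valid assignment using 4 vans:
  van 1: 675 = 675
  van 2: 550 + 125 = 675
  van 3: 550 = 550
  van 4: 475 + 175 = 650
Every load is within 700 kg, so 4 vans suffice.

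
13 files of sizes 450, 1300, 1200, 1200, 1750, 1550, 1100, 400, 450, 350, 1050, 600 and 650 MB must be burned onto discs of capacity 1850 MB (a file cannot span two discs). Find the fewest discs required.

7

Total = 1750 + 1550 + 1300 + 1200 + 1200 + 1100 + 1050 + 650 + 600 + 450 + 450 + 400 + 350 = 12050 MB.
Lower bound: ⌈12050/1850⌉ = 7 discs.
A packing using 7 discs:
  disc 1: 1750 = 1750
  disc 2: 1550 = 1550
  disc 3: 1300 + 450 = 1750
  disc 4: 1200 + 650 = 1850
  disc 5: 1200 + 600 = 1800
  disc 6: 1100 + 450 = 1550
  disc 7: 1050 + 400 + 350 = 1800
This matches the lower bound, so 7 is optimal.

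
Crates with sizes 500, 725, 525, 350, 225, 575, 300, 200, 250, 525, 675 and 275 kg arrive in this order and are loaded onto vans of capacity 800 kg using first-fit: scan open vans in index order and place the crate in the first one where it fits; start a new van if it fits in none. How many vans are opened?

  500 → van 1 (new)  [load 500/800]
  725 → van 2 (new)  [load 725/800]
  525 → van 3 (new)  [load 525/800]
  350 → van 4 (new)  [load 350/800]
  225 → van 1  [load 725/800]
  575 → van 5 (new)  [load 575/800]
  300 → van 4  [load 650/800]
  200 → van 3  [load 725/800]
  250 → van 6 (new)  [load 250/800]
  525 → van 6  [load 775/800]
  675 → van 7 (new)  [load 675/800]
  275 → van 8 (new)  [load 275/800]
8 vans opened.

8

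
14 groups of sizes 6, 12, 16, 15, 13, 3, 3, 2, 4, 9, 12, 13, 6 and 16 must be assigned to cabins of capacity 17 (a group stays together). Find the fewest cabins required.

Total = 16 + 16 + 15 + 13 + 13 + 12 + 12 + 9 + 6 + 6 + 4 + 3 + 3 + 2 = 130.
Lower bound: ⌈130/17⌉ = 8 cabins.
A packing using 9 cabins:
  cabin 1: 16 = 16
  cabin 2: 16 = 16
  cabin 3: 15 + 2 = 17
  cabin 4: 13 + 4 = 17
  cabin 5: 13 + 3 = 16
  cabin 6: 12 + 3 = 15
  cabin 7: 12 = 12
  cabin 8: 9 + 6 = 15
  cabin 9: 6 = 6
No arrangement into 8 cabins stays within capacity, so 9 is optimal.

9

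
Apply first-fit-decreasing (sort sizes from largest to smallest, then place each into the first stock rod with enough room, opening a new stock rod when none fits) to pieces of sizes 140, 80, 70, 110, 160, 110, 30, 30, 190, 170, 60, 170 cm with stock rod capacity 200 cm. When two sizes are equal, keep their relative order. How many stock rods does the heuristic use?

7

Sorted descending: 190, 170, 170, 160, 140, 110, 110, 80, 70, 60, 30, 30.
  190 → stock rod 1 (new)  [load 190/200]
  170 → stock rod 2 (new)  [load 170/200]
  170 → stock rod 3 (new)  [load 170/200]
  160 → stock rod 4 (new)  [load 160/200]
  140 → stock rod 5 (new)  [load 140/200]
  110 → stock rod 6 (new)  [load 110/200]
  110 → stock rod 7 (new)  [load 110/200]
  80 → stock rod 6  [load 190/200]
  70 → stock rod 7  [load 180/200]
  60 → stock rod 5  [load 200/200]
  30 → stock rod 2  [load 200/200]
  30 → stock rod 3  [load 200/200]
7 stock rods opened.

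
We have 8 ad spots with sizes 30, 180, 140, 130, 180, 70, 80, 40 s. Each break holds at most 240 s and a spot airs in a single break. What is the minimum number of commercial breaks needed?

Total = 180 + 180 + 140 + 130 + 80 + 70 + 40 + 30 = 850 s.
Lower bound: ⌈850/240⌉ = 4 commercial breaks.
A packing using 4 commercial breaks:
  break 1: 180 + 40 = 220
  break 2: 180 + 30 = 210
  break 3: 140 + 80 = 220
  break 4: 130 + 70 = 200
This matches the lower bound, so 4 is optimal.

4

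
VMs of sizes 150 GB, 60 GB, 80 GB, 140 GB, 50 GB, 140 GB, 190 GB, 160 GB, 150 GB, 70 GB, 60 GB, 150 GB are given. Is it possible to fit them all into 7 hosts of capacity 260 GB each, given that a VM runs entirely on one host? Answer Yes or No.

A valid assignment using 7 hosts:
  host 1: 190 + 70 = 260
  host 2: 160 + 80 = 240
  host 3: 150 + 60 + 50 = 260
  host 4: 150 + 60 = 210
  host 5: 150 = 150
  host 6: 140 = 140
  host 7: 140 = 140
Every load is within 260 GB, so 7 hosts suffice.

Yes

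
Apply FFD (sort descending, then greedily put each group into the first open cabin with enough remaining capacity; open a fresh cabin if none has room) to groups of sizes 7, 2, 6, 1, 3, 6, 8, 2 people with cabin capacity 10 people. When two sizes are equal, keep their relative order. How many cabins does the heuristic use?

4

Sorted descending: 8, 7, 6, 6, 3, 2, 2, 1.
  8 → cabin 1 (new)  [load 8/10]
  7 → cabin 2 (new)  [load 7/10]
  6 → cabin 3 (new)  [load 6/10]
  6 → cabin 4 (new)  [load 6/10]
  3 → cabin 2  [load 10/10]
  2 → cabin 1  [load 10/10]
  2 → cabin 3  [load 8/10]
  1 → cabin 3  [load 9/10]
4 cabins opened.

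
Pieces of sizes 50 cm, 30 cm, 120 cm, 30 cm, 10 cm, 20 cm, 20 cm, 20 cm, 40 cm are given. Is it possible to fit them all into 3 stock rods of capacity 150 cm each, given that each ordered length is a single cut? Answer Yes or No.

A valid assignment using 3 stock rods:
  stock rod 1: 120 + 30 = 150
  stock rod 2: 50 + 40 + 30 + 20 + 10 = 150
  stock rod 3: 20 + 20 = 40
Every load is within 150 cm, so 3 stock rods suffice.

Yes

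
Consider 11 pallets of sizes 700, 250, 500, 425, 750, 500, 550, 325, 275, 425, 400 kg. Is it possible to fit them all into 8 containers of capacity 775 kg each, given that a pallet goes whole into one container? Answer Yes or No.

Yes

A valid assignment using 8 containers:
  container 1: 750 = 750
  container 2: 700 = 700
  container 3: 550 = 550
  container 4: 500 + 275 = 775
  container 5: 500 + 250 = 750
  container 6: 425 + 325 = 750
  container 7: 425 = 425
  container 8: 400 = 400
Every load is within 775 kg, so 8 containers suffice.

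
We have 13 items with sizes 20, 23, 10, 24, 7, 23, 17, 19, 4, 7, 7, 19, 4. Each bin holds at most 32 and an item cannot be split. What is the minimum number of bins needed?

7

Total = 24 + 23 + 23 + 20 + 19 + 19 + 17 + 10 + 7 + 7 + 7 + 4 + 4 = 184.
Lower bound: ⌈184/32⌉ = 6 bins.
Also, 7 items each exceed 16, and no two of those can share a bin, so at least 7 bins are needed.
A packing using 7 bins:
  bin 1: 24 + 7 = 31
  bin 2: 23 + 7 = 30
  bin 3: 23 + 7 = 30
  bin 4: 20 + 10 = 30
  bin 5: 19 + 4 + 4 = 27
  bin 6: 19 = 19
  bin 7: 17 = 17
This matches the lower bound, so 7 is optimal.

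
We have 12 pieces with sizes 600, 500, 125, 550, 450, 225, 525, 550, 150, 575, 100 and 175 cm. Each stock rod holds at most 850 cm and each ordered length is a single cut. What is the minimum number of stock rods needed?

7

Total = 600 + 575 + 550 + 550 + 525 + 500 + 450 + 225 + 175 + 150 + 125 + 100 = 4525 cm.
Lower bound: ⌈4525/850⌉ = 6 stock rods.
Also, 7 pieces each exceed 425 cm, and no two of those can share a stock rod, so at least 7 stock rods are needed.
A packing using 7 stock rods:
  stock rod 1: 600 + 225 = 825
  stock rod 2: 575 + 175 + 100 = 850
  stock rod 3: 550 + 150 + 125 = 825
  stock rod 4: 550 = 550
  stock rod 5: 525 = 525
  stock rod 6: 500 = 500
  stock rod 7: 450 = 450
This matches the lower bound, so 7 is optimal.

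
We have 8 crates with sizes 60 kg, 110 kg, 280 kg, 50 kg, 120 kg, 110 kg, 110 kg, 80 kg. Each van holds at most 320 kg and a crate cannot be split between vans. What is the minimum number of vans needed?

Total = 280 + 120 + 110 + 110 + 110 + 80 + 60 + 50 = 920 kg.
Lower bound: ⌈920/320⌉ = 3 vans.
A packing using 4 vans:
  van 1: 280 = 280
  van 2: 120 + 110 + 80 = 310
  van 3: 110 + 110 + 60 = 280
  van 4: 50 = 50
No arrangement into 3 vans stays within capacity, so 4 is optimal.

4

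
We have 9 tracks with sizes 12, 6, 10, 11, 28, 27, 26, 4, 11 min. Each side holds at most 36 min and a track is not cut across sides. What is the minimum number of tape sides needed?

4

Total = 28 + 27 + 26 + 12 + 11 + 11 + 10 + 6 + 4 = 135 min.
Lower bound: ⌈135/36⌉ = 4 tape sides.
A packing using 4 tape sides:
  side 1: 28 + 6 = 34
  side 2: 27 + 4 = 31
  side 3: 26 + 10 = 36
  side 4: 12 + 11 + 11 = 34
This matches the lower bound, so 4 is optimal.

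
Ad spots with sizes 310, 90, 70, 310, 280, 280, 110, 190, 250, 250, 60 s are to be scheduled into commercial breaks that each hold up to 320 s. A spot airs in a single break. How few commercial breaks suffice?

Total = 310 + 310 + 280 + 280 + 250 + 250 + 190 + 110 + 90 + 70 + 60 = 2200 s.
Lower bound: ⌈2200/320⌉ = 7 commercial breaks.
A packing using 8 commercial breaks:
  break 1: 310 = 310
  break 2: 310 = 310
  break 3: 280 = 280
  break 4: 280 = 280
  break 5: 250 + 70 = 320
  break 6: 250 + 60 = 310
  break 7: 190 + 110 = 300
  break 8: 90 = 90
No arrangement into 7 commercial breaks stays within capacity, so 8 is optimal.

8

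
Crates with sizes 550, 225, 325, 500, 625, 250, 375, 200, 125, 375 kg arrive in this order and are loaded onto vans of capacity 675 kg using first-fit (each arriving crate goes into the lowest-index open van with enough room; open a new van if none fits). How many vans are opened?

  550 → van 1 (new)  [load 550/675]
  225 → van 2 (new)  [load 225/675]
  325 → van 2  [load 550/675]
  500 → van 3 (new)  [load 500/675]
  625 → van 4 (new)  [load 625/675]
  250 → van 5 (new)  [load 250/675]
  375 → van 5  [load 625/675]
  200 → van 6 (new)  [load 200/675]
  125 → van 1  [load 675/675]
  375 → van 6  [load 575/675]
6 vans opened.

6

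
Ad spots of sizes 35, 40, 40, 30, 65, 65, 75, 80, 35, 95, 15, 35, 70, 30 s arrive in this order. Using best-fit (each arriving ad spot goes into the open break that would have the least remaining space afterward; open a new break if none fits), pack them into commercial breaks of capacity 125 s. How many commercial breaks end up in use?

7

  35 → break 1 (new)  [load 35/125]
  40 → break 1  [load 75/125]
  40 → break 1  [load 115/125]
  30 → break 2 (new)  [load 30/125]
  65 → break 2  [load 95/125]
  65 → break 3 (new)  [load 65/125]
  75 → break 4 (new)  [load 75/125]
  80 → break 5 (new)  [load 80/125]
  35 → break 5  [load 115/125]
  95 → break 6 (new)  [load 95/125]
  15 → break 2  [load 110/125]
  35 → break 4  [load 110/125]
  70 → break 7 (new)  [load 70/125]
  30 → break 6  [load 125/125]
7 commercial breaks opened.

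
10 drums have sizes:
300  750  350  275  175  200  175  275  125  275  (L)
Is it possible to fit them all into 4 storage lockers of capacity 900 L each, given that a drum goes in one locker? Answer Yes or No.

Yes

A valid assignment using 4 storage lockers:
  locker 1: 750 + 125 = 875
  locker 2: 350 + 300 + 200 = 850
  locker 3: 275 + 275 + 275 = 825
  locker 4: 175 + 175 = 350
Every load is within 900 L, so 4 storage lockers suffice.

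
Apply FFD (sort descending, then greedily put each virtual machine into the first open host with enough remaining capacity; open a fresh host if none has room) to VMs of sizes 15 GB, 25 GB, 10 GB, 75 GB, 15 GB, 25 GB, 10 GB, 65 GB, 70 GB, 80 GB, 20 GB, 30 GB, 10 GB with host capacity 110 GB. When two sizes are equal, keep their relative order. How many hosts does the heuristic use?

5

Sorted descending: 80, 75, 70, 65, 30, 25, 25, 20, 15, 15, 10, 10, 10.
  80 → host 1 (new)  [load 80/110]
  75 → host 2 (new)  [load 75/110]
  70 → host 3 (new)  [load 70/110]
  65 → host 4 (new)  [load 65/110]
  30 → host 1  [load 110/110]
  25 → host 2  [load 100/110]
  25 → host 3  [load 95/110]
  20 → host 4  [load 85/110]
  15 → host 3  [load 110/110]
  15 → host 4  [load 100/110]
  10 → host 2  [load 110/110]
  10 → host 4  [load 110/110]
  10 → host 5 (new)  [load 10/110]
5 hosts opened.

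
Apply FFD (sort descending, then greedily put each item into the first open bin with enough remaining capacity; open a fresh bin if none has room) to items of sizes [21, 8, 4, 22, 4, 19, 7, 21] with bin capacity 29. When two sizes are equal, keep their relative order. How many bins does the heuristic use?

Sorted descending: 22, 21, 21, 19, 8, 7, 4, 4.
  22 → bin 1 (new)  [load 22/29]
  21 → bin 2 (new)  [load 21/29]
  21 → bin 3 (new)  [load 21/29]
  19 → bin 4 (new)  [load 19/29]
  8 → bin 2  [load 29/29]
  7 → bin 1  [load 29/29]
  4 → bin 3  [load 25/29]
  4 → bin 3  [load 29/29]
4 bins opened.

4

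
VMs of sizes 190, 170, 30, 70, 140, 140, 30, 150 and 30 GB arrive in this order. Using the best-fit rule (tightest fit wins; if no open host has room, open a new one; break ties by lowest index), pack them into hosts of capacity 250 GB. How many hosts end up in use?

  190 → host 1 (new)  [load 190/250]
  170 → host 2 (new)  [load 170/250]
  30 → host 1  [load 220/250]
  70 → host 2  [load 240/250]
  140 → host 3 (new)  [load 140/250]
  140 → host 4 (new)  [load 140/250]
  30 → host 1  [load 250/250]
  150 → host 5 (new)  [load 150/250]
  30 → host 5  [load 180/250]
5 hosts opened.

5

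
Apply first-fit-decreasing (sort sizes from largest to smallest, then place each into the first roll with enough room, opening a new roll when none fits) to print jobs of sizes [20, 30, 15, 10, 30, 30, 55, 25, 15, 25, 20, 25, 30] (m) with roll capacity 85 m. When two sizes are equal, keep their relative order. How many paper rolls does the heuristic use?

4

Sorted descending: 55, 30, 30, 30, 30, 25, 25, 25, 20, 20, 15, 15, 10.
  55 → roll 1 (new)  [load 55/85]
  30 → roll 1  [load 85/85]
  30 → roll 2 (new)  [load 30/85]
  30 → roll 2  [load 60/85]
  30 → roll 3 (new)  [load 30/85]
  25 → roll 2  [load 85/85]
  25 → roll 3  [load 55/85]
  25 → roll 3  [load 80/85]
  20 → roll 4 (new)  [load 20/85]
  20 → roll 4  [load 40/85]
  15 → roll 4  [load 55/85]
  15 → roll 4  [load 70/85]
  10 → roll 4  [load 80/85]
4 paper rolls opened.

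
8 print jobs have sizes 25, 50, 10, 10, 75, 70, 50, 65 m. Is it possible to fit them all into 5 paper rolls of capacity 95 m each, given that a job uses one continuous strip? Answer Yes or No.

A valid assignment using 5 paper rolls:
  roll 1: 75 + 10 + 10 = 95
  roll 2: 70 + 25 = 95
  roll 3: 65 = 65
  roll 4: 50 = 50
  roll 5: 50 = 50
Every load is within 95 m, so 5 paper rolls suffice.

Yes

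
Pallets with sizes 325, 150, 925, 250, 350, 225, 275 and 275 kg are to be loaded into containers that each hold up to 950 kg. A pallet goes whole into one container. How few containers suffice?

3

Total = 925 + 350 + 325 + 275 + 275 + 250 + 225 + 150 = 2775 kg.
Lower bound: ⌈2775/950⌉ = 3 containers.
A packing using 3 containers:
  container 1: 925 = 925
  container 2: 350 + 325 + 275 = 950
  container 3: 275 + 250 + 225 + 150 = 900
This matches the lower bound, so 3 is optimal.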